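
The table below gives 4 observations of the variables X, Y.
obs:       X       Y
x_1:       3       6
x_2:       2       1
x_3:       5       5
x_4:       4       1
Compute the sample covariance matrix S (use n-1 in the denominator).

Step 1 — column means:
  mean(X) = (3 + 2 + 5 + 4) / 4 = 14/4 = 3.5
  mean(Y) = (6 + 1 + 5 + 1) / 4 = 13/4 = 3.25

Step 2 — sample covariance S[i,j] = (1/(n-1)) · Σ_k (x_{k,i} - mean_i) · (x_{k,j} - mean_j), with n-1 = 3.
  S[X,X] = ((-0.5)·(-0.5) + (-1.5)·(-1.5) + (1.5)·(1.5) + (0.5)·(0.5)) / 3 = 5/3 = 1.6667
  S[X,Y] = ((-0.5)·(2.75) + (-1.5)·(-2.25) + (1.5)·(1.75) + (0.5)·(-2.25)) / 3 = 3.5/3 = 1.1667
  S[Y,Y] = ((2.75)·(2.75) + (-2.25)·(-2.25) + (1.75)·(1.75) + (-2.25)·(-2.25)) / 3 = 20.75/3 = 6.9167

S is symmetric (S[j,i] = S[i,j]). Assembling:

S = [[1.6667, 1.1667],
 [1.1667, 6.9167]]


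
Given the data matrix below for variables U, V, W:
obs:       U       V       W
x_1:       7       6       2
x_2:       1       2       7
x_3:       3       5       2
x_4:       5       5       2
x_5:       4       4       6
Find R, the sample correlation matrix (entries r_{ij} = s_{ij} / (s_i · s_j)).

Step 1 — column means:
  mean(U) = (7 + 1 + 3 + 5 + 4) / 5 = 20/5 = 4
  mean(V) = (6 + 2 + 5 + 5 + 4) / 5 = 22/5 = 4.4
  mean(W) = (2 + 7 + 2 + 2 + 6) / 5 = 19/5 = 3.8

Step 2 — sample variances and covariances s[i,j] = (1/(n-1)) · Σ_k (x_{k,i} - mean_i) · (x_{k,j} - mean_j), with n-1 = 4:
  s[U,U] = ((3)·(3) + (-3)·(-3) + (-1)·(-1) + (1)·(1) + (0)·(0)) / 4 = 20/4 = 5
  s[U,V] = ((3)·(1.6) + (-3)·(-2.4) + (-1)·(0.6) + (1)·(0.6) + (0)·(-0.4)) / 4 = 12/4 = 3
  s[U,W] = ((3)·(-1.8) + (-3)·(3.2) + (-1)·(-1.8) + (1)·(-1.8) + (0)·(2.2)) / 4 = -15/4 = -3.75
  s[V,V] = ((1.6)·(1.6) + (-2.4)·(-2.4) + (0.6)·(0.6) + (0.6)·(0.6) + (-0.4)·(-0.4)) / 4 = 9.2/4 = 2.3
  s[V,W] = ((1.6)·(-1.8) + (-2.4)·(3.2) + (0.6)·(-1.8) + (0.6)·(-1.8) + (-0.4)·(2.2)) / 4 = -13.6/4 = -3.4
  s[W,W] = ((-1.8)·(-1.8) + (3.2)·(3.2) + (-1.8)·(-1.8) + (-1.8)·(-1.8) + (2.2)·(2.2)) / 4 = 24.8/4 = 6.2
  Sample standard deviations s_i = √(s[i,i]):
  s(U) = √(5) = 2.2361
  s(V) = √(2.3) = 1.5166
  s(W) = √(6.2) = 2.49

Step 3 — r_{ij} = s_{ij} / (s_i · s_j):
  r[U,U] = 1 (diagonal).
  r[U,V] = 3 / (2.2361 · 1.5166) = 3 / 3.3912 = 0.8847
  r[U,W] = -3.75 / (2.2361 · 2.49) = -3.75 / 5.5678 = -0.6735
  r[V,V] = 1 (diagonal).
  r[V,W] = -3.4 / (1.5166 · 2.49) = -3.4 / 3.7762 = -0.9004
  r[W,W] = 1 (diagonal).

R is symmetric with unit diagonal. Assembling:

R = [[1, 0.8847, -0.6735],
 [0.8847, 1, -0.9004],
 [-0.6735, -0.9004, 1]]


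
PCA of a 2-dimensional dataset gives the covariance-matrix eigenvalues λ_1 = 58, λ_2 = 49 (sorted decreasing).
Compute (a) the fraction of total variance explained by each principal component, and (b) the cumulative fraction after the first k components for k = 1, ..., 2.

Step 1 — total variance = trace(Sigma) = Σ λ_i = 58 + 49 = 107.

Step 2 — fraction explained by component i = λ_i / Σ λ:
  PC1: 58/107 = 0.5421
  PC2: 49/107 = 0.4579

Step 3 — cumulative fraction after k components = (λ_1 + ... + λ_k) / Σ λ:
  k = 1: 58/107 = 0.5421
  k = 2: (58 + 49)/107 = 107/107 = 1

Summary (fraction, with percent):

explained: PC1 0.5421 (54.21%), PC2 0.4579 (45.79%);  cumulative: 0.5421, 1


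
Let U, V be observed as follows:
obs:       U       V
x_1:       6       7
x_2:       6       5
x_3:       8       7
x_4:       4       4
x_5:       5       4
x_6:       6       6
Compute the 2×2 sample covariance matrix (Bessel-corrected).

Step 1 — column means:
  mean(U) = (6 + 6 + 8 + 4 + 5 + 6) / 6 = 35/6 = 5.8333
  mean(V) = (7 + 5 + 7 + 4 + 4 + 6) / 6 = 33/6 = 5.5

Step 2 — sample covariance S[i,j] = (1/(n-1)) · Σ_k (x_{k,i} - mean_i) · (x_{k,j} - mean_j), with n-1 = 5.
  S[U,U] = ((0.1667)·(0.1667) + (0.1667)·(0.1667) + (2.1667)·(2.1667) + (-1.8333)·(-1.8333) + (-0.8333)·(-0.8333) + (0.1667)·(0.1667)) / 5 = 8.8333/5 = 1.7667
  S[U,V] = ((0.1667)·(1.5) + (0.1667)·(-0.5) + (2.1667)·(1.5) + (-1.8333)·(-1.5) + (-0.8333)·(-1.5) + (0.1667)·(0.5)) / 5 = 7.5/5 = 1.5
  S[V,V] = ((1.5)·(1.5) + (-0.5)·(-0.5) + (1.5)·(1.5) + (-1.5)·(-1.5) + (-1.5)·(-1.5) + (0.5)·(0.5)) / 5 = 9.5/5 = 1.9

S is symmetric (S[j,i] = S[i,j]). Assembling:

S = [[1.7667, 1.5],
 [1.5, 1.9]]


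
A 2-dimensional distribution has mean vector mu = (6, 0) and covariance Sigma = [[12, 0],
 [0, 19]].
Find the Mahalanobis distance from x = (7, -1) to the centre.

Step 1 — centre the observation: (x - mu) = (1, -1).

Step 2 — invert Sigma. det(Sigma) = 12·19 - (0)² = 228.
  Sigma^{-1} = (1/det) · [[d, -b], [-b, a]] = [[0.0833, 0],
 [0, 0.0526]].

Step 3 — form the quadratic (x - mu)^T · Sigma^{-1} · (x - mu):
  Sigma^{-1} · (x - mu) = (0.0833, -0.0526).
  (x - mu)^T · [Sigma^{-1} · (x - mu)] = (1)·(0.0833) + (-1)·(-0.0526) = 0.136.

Step 4 — take square root: d = √(0.136) ≈ 0.3687.

d(x, mu) = √(0.136) ≈ 0.3687


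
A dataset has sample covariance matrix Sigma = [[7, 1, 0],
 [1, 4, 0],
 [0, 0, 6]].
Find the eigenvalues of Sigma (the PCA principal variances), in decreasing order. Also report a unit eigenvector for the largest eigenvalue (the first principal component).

Step 1 — characteristic polynomial p(λ) = det(λI - Sigma) = λ³ - tr·λ² + c_1·λ - det, where tr = trace, c_1 = sum of the principal 2×2 minors, det = det(Sigma):
  tr = 7 + 4 + 6 = 17,
  c_1 = (7·4 - (1)²) + (7·6 - (0)²) + (4·6 - (0)²) = 27 + 42 + 24 = 93,
  det = 7·(4·6 - (0)²) - (1)·((1)·6 - (0)·(0)) + (0)·((1)·(0) - 4·(0)) = 7·(24) - (1)·(6) + (0)·(0) = 162.
  So p(λ) = λ³ - 17λ² + 93λ - 162.
Step 2 — look for an integer root (rational root theorem: any rational root is an integer divisor of 162). Testing λ = 6:
  p(6) = 216 - 612 + 558 - 162 = 0  ✓
  Dividing out (λ - 6): p(λ) = (λ - 6)(λ² - 11λ + 27).
Step 3 — remaining eigenvalues from the quadratic λ² - 11λ + 27 = 0:
  Δ = 11² - 4·27 = 121 - 108 = 13,  λ = (11 ± √13)/2 = (11 ± 3.6056)/2 ≈ 7.3028 or 3.6972.
  Sorted: λ_1 = 7.3028,  λ_2 = 6,  λ_3 = 3.6972  (check: sum = 17 = tr ✓).

Step 4 — unit eigenvector for λ_1 ≈ 7.3028: v spans the null space of (Sigma - λ_1 I), whose rows are
  r_1 = (-0.3028, 1, 0),  r_2 = (1, -3.3028, 0),  r_3 = (0, 0, -1.3028).
  v is orthogonal to every row, so take v ∝ r_1 × r_3 = ((1)·(-1.3028) - (0)·(0), (0)·(0) - (-0.3028)·(-1.3028), (-0.3028)·(0) - (1)·(0)) ≈ (-1.3028, -0.3944, 0).
  Rescale (multiply by -1 so the first nonzero entry is positive): u = (1.3028, 0.3944, 0).
  ||u|| = √((1.3028)² + (0.3944)² + (0)²) = √(1.8528) ≈ 1.3612,  v_1 = u/||u|| ≈ (0.9571, 0.2898, 0) (||v_1|| = 1).

λ_1 = 7.3028,  λ_2 = 6,  λ_3 = 3.6972;  v_1 ≈ (0.9571, 0.2898, 0)


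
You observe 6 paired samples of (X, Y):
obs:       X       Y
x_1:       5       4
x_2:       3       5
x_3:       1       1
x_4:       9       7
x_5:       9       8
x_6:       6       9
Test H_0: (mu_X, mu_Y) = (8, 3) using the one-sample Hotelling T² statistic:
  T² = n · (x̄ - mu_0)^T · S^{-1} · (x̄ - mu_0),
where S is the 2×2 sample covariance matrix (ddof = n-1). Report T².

Step 1 — sample mean vector:
  mean(X) = (5 + 3 + 1 + 9 + 9 + 6) / 6 = 33/6 = 5.5
  mean(Y) = (4 + 5 + 1 + 7 + 8 + 9) / 6 = 34/6 = 5.6667
  x̄ = (5.5, 5.6667),  deviation x̄ - mu_0 = (5.5, 5.6667) - (8, 3) = (-2.5, 2.6667).

Step 2 — sample covariance matrix, S[i,j] = (1/(n-1)) · Σ_k (x_{k,i} - mean_i) · (x_{k,j} - mean_j), divisor n-1 = 5:
  S[X,X] = ((-0.5)·(-0.5) + (-2.5)·(-2.5) + (-4.5)·(-4.5) + (3.5)·(3.5) + (3.5)·(3.5) + (0.5)·(0.5)) / 5 = 51.5/5 = 10.3
  S[X,Y] = ((-0.5)·(-1.6667) + (-2.5)·(-0.6667) + (-4.5)·(-4.6667) + (3.5)·(1.3333) + (3.5)·(2.3333) + (0.5)·(3.3333)) / 5 = 38/5 = 7.6
  S[Y,Y] = ((-1.6667)·(-1.6667) + (-0.6667)·(-0.6667) + (-4.6667)·(-4.6667) + (1.3333)·(1.3333) + (2.3333)·(2.3333) + (3.3333)·(3.3333)) / 5 = 43.3333/5 = 8.6667
  S = [[10.3, 7.6],
 [7.6, 8.6667]].

Step 3 — invert S. det(S) = 10.3·8.6667 - (7.6)² = 31.5067.
  S^{-1} = (1/det) · [[d, -b], [-b, a]] = [[0.2751, -0.2412],
 [-0.2412, 0.3269]].

Step 4 — quadratic form (x̄ - mu_0)^T · S^{-1} · (x̄ - mu_0):
  S^{-1} · (x̄ - mu_0) = (-1.3309, 1.4748),
  (x̄ - mu_0)^T · [...] = (-2.5)·(-1.3309) + (2.6667)·(1.4748) = 7.2602.

Step 5 — scale by n: T² = 6 · 7.2602 = 43.5612.

T² ≈ 43.5612


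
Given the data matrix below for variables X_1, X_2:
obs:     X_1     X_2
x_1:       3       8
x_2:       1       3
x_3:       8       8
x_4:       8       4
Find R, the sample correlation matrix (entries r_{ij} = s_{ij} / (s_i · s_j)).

Step 1 — column means:
  mean(X_1) = (3 + 1 + 8 + 8) / 4 = 20/4 = 5
  mean(X_2) = (8 + 3 + 8 + 4) / 4 = 23/4 = 5.75

Step 2 — sample variances and covariances s[i,j] = (1/(n-1)) · Σ_k (x_{k,i} - mean_i) · (x_{k,j} - mean_j), with n-1 = 3:
  s[X_1,X_1] = ((-2)·(-2) + (-4)·(-4) + (3)·(3) + (3)·(3)) / 3 = 38/3 = 12.6667
  s[X_1,X_2] = ((-2)·(2.25) + (-4)·(-2.75) + (3)·(2.25) + (3)·(-1.75)) / 3 = 8/3 = 2.6667
  s[X_2,X_2] = ((2.25)·(2.25) + (-2.75)·(-2.75) + (2.25)·(2.25) + (-1.75)·(-1.75)) / 3 = 20.75/3 = 6.9167
  Sample standard deviations s_i = √(s[i,i]):
  s(X_1) = √(12.6667) = 3.559
  s(X_2) = √(6.9167) = 2.63

Step 3 — r_{ij} = s_{ij} / (s_i · s_j):
  r[X_1,X_1] = 1 (diagonal).
  r[X_1,X_2] = 2.6667 / (3.559 · 2.63) = 2.6667 / 9.3601 = 0.2849
  r[X_2,X_2] = 1 (diagonal).

R is symmetric with unit diagonal. Assembling:

R = [[1, 0.2849],
 [0.2849, 1]]


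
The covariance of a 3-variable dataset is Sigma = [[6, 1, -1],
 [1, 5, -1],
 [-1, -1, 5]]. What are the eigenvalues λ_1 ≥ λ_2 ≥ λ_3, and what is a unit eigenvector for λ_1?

Step 1 — characteristic polynomial p(λ) = det(λI - Sigma) = λ³ - tr·λ² + c_1·λ - det, where tr = trace, c_1 = sum of the principal 2×2 minors, det = det(Sigma):
  tr = 6 + 5 + 5 = 16,
  c_1 = (6·5 - (1)²) + (6·5 - (-1)²) + (5·5 - (-1)²) = 29 + 29 + 24 = 82,
  det = 6·(5·5 - (-1)²) - (1)·((1)·5 - (-1)·(-1)) + (-1)·((1)·(-1) - 5·(-1)) = 6·(24) - (1)·(4) + (-1)·(4) = 136.
  So p(λ) = λ³ - 16λ² + 82λ - 136.
Step 2 — look for an integer root (rational root theorem: any rational root is an integer divisor of 136). Testing λ = 4:
  p(4) = 64 - 256 + 328 - 136 = 0  ✓
  Dividing out (λ - 4): p(λ) = (λ - 4)(λ² - 12λ + 34).
Step 3 — remaining eigenvalues from the quadratic λ² - 12λ + 34 = 0:
  Δ = 12² - 4·34 = 144 - 136 = 8,  λ = (12 ± √8)/2 = (12 ± 2.8284)/2 ≈ 7.4142 or 4.5858.
  Sorted: λ_1 = 7.4142,  λ_2 = 4.5858,  λ_3 = 4  (check: sum = 16 = tr ✓).

Step 4 — unit eigenvector for λ_1 ≈ 7.4142: v spans the null space of (Sigma - λ_1 I), whose rows are
  r_1 = (-1.4142, 1, -1),  r_2 = (1, -2.4142, -1),  r_3 = (-1, -1, -2.4142).
  v is orthogonal to every row, so take v ∝ r_1 × r_2 = ((1)·(-1) - (-1)·(-2.4142), (-1)·(1) - (-1.4142)·(-1), (-1.4142)·(-2.4142) - (1)·(1)) ≈ (-3.4142, -2.4142, 2.4142).
  Rescale (multiply by -1 so the first nonzero entry is positive): u = (3.4142, 2.4142, -2.4142).
  ||u|| = √((3.4142)² + (2.4142)² + (-2.4142)²) = √(23.3137) ≈ 4.8284,  v_1 = u/||u|| ≈ (0.7071, 0.5, -0.5) (||v_1|| = 1).

λ_1 = 7.4142,  λ_2 = 4.5858,  λ_3 = 4;  v_1 ≈ (0.7071, 0.5, -0.5)


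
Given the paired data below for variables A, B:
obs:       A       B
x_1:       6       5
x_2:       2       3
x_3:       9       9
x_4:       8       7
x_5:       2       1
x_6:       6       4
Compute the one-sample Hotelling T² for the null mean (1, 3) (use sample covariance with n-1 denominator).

Step 1 — sample mean vector:
  mean(A) = (6 + 2 + 9 + 8 + 2 + 6) / 6 = 33/6 = 5.5
  mean(B) = (5 + 3 + 9 + 7 + 1 + 4) / 6 = 29/6 = 4.8333
  x̄ = (5.5, 4.8333),  deviation x̄ - mu_0 = (5.5, 4.8333) - (1, 3) = (4.5, 1.8333).

Step 2 — sample covariance matrix, S[i,j] = (1/(n-1)) · Σ_k (x_{k,i} - mean_i) · (x_{k,j} - mean_j), divisor n-1 = 5:
  S[A,A] = ((0.5)·(0.5) + (-3.5)·(-3.5) + (3.5)·(3.5) + (2.5)·(2.5) + (-3.5)·(-3.5) + (0.5)·(0.5)) / 5 = 43.5/5 = 8.7
  S[A,B] = ((0.5)·(0.1667) + (-3.5)·(-1.8333) + (3.5)·(4.1667) + (2.5)·(2.1667) + (-3.5)·(-3.8333) + (0.5)·(-0.8333)) / 5 = 39.5/5 = 7.9
  S[B,B] = ((0.1667)·(0.1667) + (-1.8333)·(-1.8333) + (4.1667)·(4.1667) + (2.1667)·(2.1667) + (-3.8333)·(-3.8333) + (-0.8333)·(-0.8333)) / 5 = 40.8333/5 = 8.1667
  S = [[8.7, 7.9],
 [7.9, 8.1667]].

Step 3 — invert S. det(S) = 8.7·8.1667 - (7.9)² = 8.64.
  S^{-1} = (1/det) · [[d, -b], [-b, a]] = [[0.9452, -0.9144],
 [-0.9144, 1.0069]].

Step 4 — quadratic form (x̄ - mu_0)^T · S^{-1} · (x̄ - mu_0):
  S^{-1} · (x̄ - mu_0) = (2.5772, -2.2685),
  (x̄ - mu_0)^T · [...] = (4.5)·(2.5772) + (1.8333)·(-2.2685) = 7.4383.

Step 5 — scale by n: T² = 6 · 7.4383 = 44.6296.

T² ≈ 44.6296


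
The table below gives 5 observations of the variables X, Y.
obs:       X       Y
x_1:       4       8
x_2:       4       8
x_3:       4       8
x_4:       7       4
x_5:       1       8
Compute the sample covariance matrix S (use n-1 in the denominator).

Step 1 — column means:
  mean(X) = (4 + 4 + 4 + 7 + 1) / 5 = 20/5 = 4
  mean(Y) = (8 + 8 + 8 + 4 + 8) / 5 = 36/5 = 7.2

Step 2 — sample covariance S[i,j] = (1/(n-1)) · Σ_k (x_{k,i} - mean_i) · (x_{k,j} - mean_j), with n-1 = 4.
  S[X,X] = ((0)·(0) + (0)·(0) + (0)·(0) + (3)·(3) + (-3)·(-3)) / 4 = 18/4 = 4.5
  S[X,Y] = ((0)·(0.8) + (0)·(0.8) + (0)·(0.8) + (3)·(-3.2) + (-3)·(0.8)) / 4 = -12/4 = -3
  S[Y,Y] = ((0.8)·(0.8) + (0.8)·(0.8) + (0.8)·(0.8) + (-3.2)·(-3.2) + (0.8)·(0.8)) / 4 = 12.8/4 = 3.2

S is symmetric (S[j,i] = S[i,j]). Assembling:

S = [[4.5, -3],
 [-3, 3.2]]


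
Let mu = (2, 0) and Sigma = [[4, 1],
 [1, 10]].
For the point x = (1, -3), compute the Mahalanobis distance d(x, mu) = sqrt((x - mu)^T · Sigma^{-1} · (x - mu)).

Step 1 — centre the observation: (x - mu) = (-1, -3).

Step 2 — invert Sigma. det(Sigma) = 4·10 - (1)² = 39.
  Sigma^{-1} = (1/det) · [[d, -b], [-b, a]] = [[0.2564, -0.0256],
 [-0.0256, 0.1026]].

Step 3 — form the quadratic (x - mu)^T · Sigma^{-1} · (x - mu):
  Sigma^{-1} · (x - mu) = (-0.1795, -0.2821).
  (x - mu)^T · [Sigma^{-1} · (x - mu)] = (-1)·(-0.1795) + (-3)·(-0.2821) = 1.0256.

Step 4 — take square root: d = √(1.0256) ≈ 1.0127.

d(x, mu) = √(1.0256) ≈ 1.0127


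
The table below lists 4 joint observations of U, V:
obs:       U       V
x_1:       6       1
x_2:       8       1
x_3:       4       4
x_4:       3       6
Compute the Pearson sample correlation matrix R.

Step 1 — column means:
  mean(U) = (6 + 8 + 4 + 3) / 4 = 21/4 = 5.25
  mean(V) = (1 + 1 + 4 + 6) / 4 = 12/4 = 3

Step 2 — sample variances and covariances s[i,j] = (1/(n-1)) · Σ_k (x_{k,i} - mean_i) · (x_{k,j} - mean_j), with n-1 = 3:
  s[U,U] = ((0.75)·(0.75) + (2.75)·(2.75) + (-1.25)·(-1.25) + (-2.25)·(-2.25)) / 3 = 14.75/3 = 4.9167
  s[U,V] = ((0.75)·(-2) + (2.75)·(-2) + (-1.25)·(1) + (-2.25)·(3)) / 3 = -15/3 = -5
  s[V,V] = ((-2)·(-2) + (-2)·(-2) + (1)·(1) + (3)·(3)) / 3 = 18/3 = 6
  Sample standard deviations s_i = √(s[i,i]):
  s(U) = √(4.9167) = 2.2174
  s(V) = √(6) = 2.4495

Step 3 — r_{ij} = s_{ij} / (s_i · s_j):
  r[U,U] = 1 (diagonal).
  r[U,V] = -5 / (2.2174 · 2.4495) = -5 / 5.4314 = -0.9206
  r[V,V] = 1 (diagonal).

R is symmetric with unit diagonal. Assembling:

R = [[1, -0.9206],
 [-0.9206, 1]]


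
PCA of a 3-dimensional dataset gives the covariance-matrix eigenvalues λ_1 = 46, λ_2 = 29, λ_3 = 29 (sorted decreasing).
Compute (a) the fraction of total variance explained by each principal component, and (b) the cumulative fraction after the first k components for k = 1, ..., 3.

Step 1 — total variance = trace(Sigma) = Σ λ_i = 46 + 29 + 29 = 104.

Step 2 — fraction explained by component i = λ_i / Σ λ:
  PC1: 46/104 = 0.4423
  PC2: 29/104 = 0.2788
  PC3: 29/104 = 0.2788

Step 3 — cumulative fraction after k components = (λ_1 + ... + λ_k) / Σ λ:
  k = 1: 46/104 = 0.4423
  k = 2: (46 + 29)/104 = 75/104 = 0.7212
  k = 3: (46 + 29 + 29)/104 = 104/104 = 1

Summary (fraction, with percent):

explained: PC1 0.4423 (44.23%), PC2 0.2788 (27.88%), PC3 0.2788 (27.88%);  cumulative: 0.4423, 0.7212, 1


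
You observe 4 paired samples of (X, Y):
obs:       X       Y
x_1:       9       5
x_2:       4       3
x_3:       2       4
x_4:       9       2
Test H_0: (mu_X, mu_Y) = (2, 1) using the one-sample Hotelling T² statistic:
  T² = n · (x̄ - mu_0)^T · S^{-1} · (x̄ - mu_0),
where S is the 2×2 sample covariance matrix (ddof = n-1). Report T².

Step 1 — sample mean vector:
  mean(X) = (9 + 4 + 2 + 9) / 4 = 24/4 = 6
  mean(Y) = (5 + 3 + 4 + 2) / 4 = 14/4 = 3.5
  x̄ = (6, 3.5),  deviation x̄ - mu_0 = (6, 3.5) - (2, 1) = (4, 2.5).

Step 2 — sample covariance matrix, S[i,j] = (1/(n-1)) · Σ_k (x_{k,i} - mean_i) · (x_{k,j} - mean_j), divisor n-1 = 3:
  S[X,X] = ((3)·(3) + (-2)·(-2) + (-4)·(-4) + (3)·(3)) / 3 = 38/3 = 12.6667
  S[X,Y] = ((3)·(1.5) + (-2)·(-0.5) + (-4)·(0.5) + (3)·(-1.5)) / 3 = -1/3 = -0.3333
  S[Y,Y] = ((1.5)·(1.5) + (-0.5)·(-0.5) + (0.5)·(0.5) + (-1.5)·(-1.5)) / 3 = 5/3 = 1.6667
  S = [[12.6667, -0.3333],
 [-0.3333, 1.6667]].

Step 3 — invert S. det(S) = 12.6667·1.6667 - (-0.3333)² = 21.
  S^{-1} = (1/det) · [[d, -b], [-b, a]] = [[0.0794, 0.0159],
 [0.0159, 0.6032]].

Step 4 — quadratic form (x̄ - mu_0)^T · S^{-1} · (x̄ - mu_0):
  S^{-1} · (x̄ - mu_0) = (0.3571, 1.5714),
  (x̄ - mu_0)^T · [...] = (4)·(0.3571) + (2.5)·(1.5714) = 5.3571.

Step 5 — scale by n: T² = 4 · 5.3571 = 21.4286.

T² ≈ 21.4286


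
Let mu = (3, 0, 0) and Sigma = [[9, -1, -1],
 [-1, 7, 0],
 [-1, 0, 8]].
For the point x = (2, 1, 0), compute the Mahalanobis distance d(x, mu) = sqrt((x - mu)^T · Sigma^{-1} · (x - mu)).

Step 1 — centre the observation: (x - mu) = (-1, 1, 0).

Step 2 — invert Sigma (cofactor / det for 3×3, or solve directly):
  Sigma^{-1} = [[0.1145, 0.0164, 0.0143],
 [0.0164, 0.1452, 0.002],
 [0.0143, 0.002, 0.1268]].

Step 3 — form the quadratic (x - mu)^T · Sigma^{-1} · (x - mu):
  Sigma^{-1} · (x - mu) = (-0.0982, 0.1288, -0.0123).
  (x - mu)^T · [Sigma^{-1} · (x - mu)] = (-1)·(-0.0982) + (1)·(0.1288) + (0)·(-0.0123) = 0.227.

Step 4 — take square root: d = √(0.227) ≈ 0.4764.

d(x, mu) = √(0.227) ≈ 0.4764


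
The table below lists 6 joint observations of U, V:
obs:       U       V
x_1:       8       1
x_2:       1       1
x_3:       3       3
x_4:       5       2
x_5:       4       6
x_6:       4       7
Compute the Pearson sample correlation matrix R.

Step 1 — column means:
  mean(U) = (8 + 1 + 3 + 5 + 4 + 4) / 6 = 25/6 = 4.1667
  mean(V) = (1 + 1 + 3 + 2 + 6 + 7) / 6 = 20/6 = 3.3333

Step 2 — sample variances and covariances s[i,j] = (1/(n-1)) · Σ_k (x_{k,i} - mean_i) · (x_{k,j} - mean_j), with n-1 = 5:
  s[U,U] = ((3.8333)·(3.8333) + (-3.1667)·(-3.1667) + (-1.1667)·(-1.1667) + (0.8333)·(0.8333) + (-0.1667)·(-0.1667) + (-0.1667)·(-0.1667)) / 5 = 26.8333/5 = 5.3667
  s[U,V] = ((3.8333)·(-2.3333) + (-3.1667)·(-2.3333) + (-1.1667)·(-0.3333) + (0.8333)·(-1.3333) + (-0.1667)·(2.6667) + (-0.1667)·(3.6667)) / 5 = -3.3333/5 = -0.6667
  s[V,V] = ((-2.3333)·(-2.3333) + (-2.3333)·(-2.3333) + (-0.3333)·(-0.3333) + (-1.3333)·(-1.3333) + (2.6667)·(2.6667) + (3.6667)·(3.6667)) / 5 = 33.3333/5 = 6.6667
  Sample standard deviations s_i = √(s[i,i]):
  s(U) = √(5.3667) = 2.3166
  s(V) = √(6.6667) = 2.582

Step 3 — r_{ij} = s_{ij} / (s_i · s_j):
  r[U,U] = 1 (diagonal).
  r[U,V] = -0.6667 / (2.3166 · 2.582) = -0.6667 / 5.9815 = -0.1115
  r[V,V] = 1 (diagonal).

R is symmetric with unit diagonal. Assembling:

R = [[1, -0.1115],
 [-0.1115, 1]]


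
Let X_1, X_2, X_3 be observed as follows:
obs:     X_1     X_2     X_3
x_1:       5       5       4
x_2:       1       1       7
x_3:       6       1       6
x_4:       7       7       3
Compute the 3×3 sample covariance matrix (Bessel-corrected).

Step 1 — column means:
  mean(X_1) = (5 + 1 + 6 + 7) / 4 = 19/4 = 4.75
  mean(X_2) = (5 + 1 + 1 + 7) / 4 = 14/4 = 3.5
  mean(X_3) = (4 + 7 + 6 + 3) / 4 = 20/4 = 5

Step 2 — sample covariance S[i,j] = (1/(n-1)) · Σ_k (x_{k,i} - mean_i) · (x_{k,j} - mean_j), with n-1 = 3.
  S[X_1,X_1] = ((0.25)·(0.25) + (-3.75)·(-3.75) + (1.25)·(1.25) + (2.25)·(2.25)) / 3 = 20.75/3 = 6.9167
  S[X_1,X_2] = ((0.25)·(1.5) + (-3.75)·(-2.5) + (1.25)·(-2.5) + (2.25)·(3.5)) / 3 = 14.5/3 = 4.8333
  S[X_1,X_3] = ((0.25)·(-1) + (-3.75)·(2) + (1.25)·(1) + (2.25)·(-2)) / 3 = -11/3 = -3.6667
  S[X_2,X_2] = ((1.5)·(1.5) + (-2.5)·(-2.5) + (-2.5)·(-2.5) + (3.5)·(3.5)) / 3 = 27/3 = 9
  S[X_2,X_3] = ((1.5)·(-1) + (-2.5)·(2) + (-2.5)·(1) + (3.5)·(-2)) / 3 = -16/3 = -5.3333
  S[X_3,X_3] = ((-1)·(-1) + (2)·(2) + (1)·(1) + (-2)·(-2)) / 3 = 10/3 = 3.3333

S is symmetric (S[j,i] = S[i,j]). Assembling:

S = [[6.9167, 4.8333, -3.6667],
 [4.8333, 9, -5.3333],
 [-3.6667, -5.3333, 3.3333]]


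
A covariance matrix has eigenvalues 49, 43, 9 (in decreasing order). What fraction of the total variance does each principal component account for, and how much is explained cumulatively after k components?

Step 1 — total variance = trace(Sigma) = Σ λ_i = 49 + 43 + 9 = 101.

Step 2 — fraction explained by component i = λ_i / Σ λ:
  PC1: 49/101 = 0.4851
  PC2: 43/101 = 0.4257
  PC3: 9/101 = 0.0891

Step 3 — cumulative fraction after k components = (λ_1 + ... + λ_k) / Σ λ:
  k = 1: 49/101 = 0.4851
  k = 2: (49 + 43)/101 = 92/101 = 0.9109
  k = 3: (49 + 43 + 9)/101 = 101/101 = 1

Summary (fraction, with percent):

explained: PC1 0.4851 (48.51%), PC2 0.4257 (42.57%), PC3 0.0891 (8.91%);  cumulative: 0.4851, 0.9109, 1


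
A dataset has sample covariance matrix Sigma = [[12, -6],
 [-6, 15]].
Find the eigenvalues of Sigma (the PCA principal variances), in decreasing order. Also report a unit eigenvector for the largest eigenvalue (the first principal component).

Step 1 — characteristic polynomial of 2×2 Sigma:
  det(Sigma - λI) = λ² - trace · λ + det = 0.
  trace = 12 + 15 = 27, det = 12·15 - (-6)² = 144.
Step 2 — discriminant:
  Δ = trace² - 4·det = 729 - 576 = 153.
Step 3 — eigenvalues:
  λ = (trace ± √Δ)/2 = (27 ± 12.3693)/2,
  λ_1 = 19.6847,  λ_2 = 7.3153.

Step 4 — unit eigenvector for λ_1: solve (Sigma - λ_1 I)v = 0. First row:
  (12 - 19.6847)·v_x + (-6)·v_y = 0, i.e. (-7.6847)·v_x + (-6)·v_y = 0,
  so v ∝ (b, λ_1 - a) = (-6, 7.6847); multiply by -1 so the first entry is positive: u = (6, -7.6847).
  ||u|| = √((6)² + (-7.6847)²) = √(95.054) ≈ 9.7496,
  v_1 = u/||u|| ≈ (0.6154, -0.7882) (||v_1|| = 1).

λ_1 = 19.6847,  λ_2 = 7.3153;  v_1 ≈ (0.6154, -0.7882)


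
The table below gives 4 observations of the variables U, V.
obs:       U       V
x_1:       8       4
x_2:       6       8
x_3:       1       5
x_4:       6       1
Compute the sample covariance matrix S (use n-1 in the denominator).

Step 1 — column means:
  mean(U) = (8 + 6 + 1 + 6) / 4 = 21/4 = 5.25
  mean(V) = (4 + 8 + 5 + 1) / 4 = 18/4 = 4.5

Step 2 — sample covariance S[i,j] = (1/(n-1)) · Σ_k (x_{k,i} - mean_i) · (x_{k,j} - mean_j), with n-1 = 3.
  S[U,U] = ((2.75)·(2.75) + (0.75)·(0.75) + (-4.25)·(-4.25) + (0.75)·(0.75)) / 3 = 26.75/3 = 8.9167
  S[U,V] = ((2.75)·(-0.5) + (0.75)·(3.5) + (-4.25)·(0.5) + (0.75)·(-3.5)) / 3 = -3.5/3 = -1.1667
  S[V,V] = ((-0.5)·(-0.5) + (3.5)·(3.5) + (0.5)·(0.5) + (-3.5)·(-3.5)) / 3 = 25/3 = 8.3333

S is symmetric (S[j,i] = S[i,j]). Assembling:

S = [[8.9167, -1.1667],
 [-1.1667, 8.3333]]


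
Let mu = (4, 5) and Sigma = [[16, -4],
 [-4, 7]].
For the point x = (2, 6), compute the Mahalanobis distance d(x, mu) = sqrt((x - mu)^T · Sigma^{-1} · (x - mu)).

Step 1 — centre the observation: (x - mu) = (-2, 1).

Step 2 — invert Sigma. det(Sigma) = 16·7 - (-4)² = 96.
  Sigma^{-1} = (1/det) · [[d, -b], [-b, a]] = [[0.0729, 0.0417],
 [0.0417, 0.1667]].

Step 3 — form the quadratic (x - mu)^T · Sigma^{-1} · (x - mu):
  Sigma^{-1} · (x - mu) = (-0.1042, 0.0833).
  (x - mu)^T · [Sigma^{-1} · (x - mu)] = (-2)·(-0.1042) + (1)·(0.0833) = 0.2917.

Step 4 — take square root: d = √(0.2917) ≈ 0.5401.

d(x, mu) = √(0.2917) ≈ 0.5401


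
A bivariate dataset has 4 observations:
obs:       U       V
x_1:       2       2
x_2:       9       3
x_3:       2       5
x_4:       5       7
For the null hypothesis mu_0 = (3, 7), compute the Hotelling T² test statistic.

Step 1 — sample mean vector:
  mean(U) = (2 + 9 + 2 + 5) / 4 = 18/4 = 4.5
  mean(V) = (2 + 3 + 5 + 7) / 4 = 17/4 = 4.25
  x̄ = (4.5, 4.25),  deviation x̄ - mu_0 = (4.5, 4.25) - (3, 7) = (1.5, -2.75).

Step 2 — sample covariance matrix, S[i,j] = (1/(n-1)) · Σ_k (x_{k,i} - mean_i) · (x_{k,j} - mean_j), divisor n-1 = 3:
  S[U,U] = ((-2.5)·(-2.5) + (4.5)·(4.5) + (-2.5)·(-2.5) + (0.5)·(0.5)) / 3 = 33/3 = 11
  S[U,V] = ((-2.5)·(-2.25) + (4.5)·(-1.25) + (-2.5)·(0.75) + (0.5)·(2.75)) / 3 = -0.5/3 = -0.1667
  S[V,V] = ((-2.25)·(-2.25) + (-1.25)·(-1.25) + (0.75)·(0.75) + (2.75)·(2.75)) / 3 = 14.75/3 = 4.9167
  S = [[11, -0.1667],
 [-0.1667, 4.9167]].

Step 3 — invert S. det(S) = 11·4.9167 - (-0.1667)² = 54.0556.
  S^{-1} = (1/det) · [[d, -b], [-b, a]] = [[0.091, 0.0031],
 [0.0031, 0.2035]].

Step 4 — quadratic form (x̄ - mu_0)^T · S^{-1} · (x̄ - mu_0):
  S^{-1} · (x̄ - mu_0) = (0.128, -0.555),
  (x̄ - mu_0)^T · [...] = (1.5)·(0.128) + (-2.75)·(-0.555) = 1.7181.

Step 5 — scale by n: T² = 4 · 1.7181 = 6.8726.

T² ≈ 6.8726


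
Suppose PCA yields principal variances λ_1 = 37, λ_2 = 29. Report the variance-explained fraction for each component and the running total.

Step 1 — total variance = trace(Sigma) = Σ λ_i = 37 + 29 = 66.

Step 2 — fraction explained by component i = λ_i / Σ λ:
  PC1: 37/66 = 0.5606
  PC2: 29/66 = 0.4394

Step 3 — cumulative fraction after k components = (λ_1 + ... + λ_k) / Σ λ:
  k = 1: 37/66 = 0.5606
  k = 2: (37 + 29)/66 = 66/66 = 1

Summary (fraction, with percent):

explained: PC1 0.5606 (56.06%), PC2 0.4394 (43.94%);  cumulative: 0.5606, 1


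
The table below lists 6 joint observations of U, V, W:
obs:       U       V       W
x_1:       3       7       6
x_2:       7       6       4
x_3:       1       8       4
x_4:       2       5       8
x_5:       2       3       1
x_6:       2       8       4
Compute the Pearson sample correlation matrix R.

Step 1 — column means:
  mean(U) = (3 + 7 + 1 + 2 + 2 + 2) / 6 = 17/6 = 2.8333
  mean(V) = (7 + 6 + 8 + 5 + 3 + 8) / 6 = 37/6 = 6.1667
  mean(W) = (6 + 4 + 4 + 8 + 1 + 4) / 6 = 27/6 = 4.5

Step 2 — sample variances and covariances s[i,j] = (1/(n-1)) · Σ_k (x_{k,i} - mean_i) · (x_{k,j} - mean_j), with n-1 = 5:
  s[U,U] = ((0.1667)·(0.1667) + (4.1667)·(4.1667) + (-1.8333)·(-1.8333) + (-0.8333)·(-0.8333) + (-0.8333)·(-0.8333) + (-0.8333)·(-0.8333)) / 5 = 22.8333/5 = 4.5667
  s[U,V] = ((0.1667)·(0.8333) + (4.1667)·(-0.1667) + (-1.8333)·(1.8333) + (-0.8333)·(-1.1667) + (-0.8333)·(-3.1667) + (-0.8333)·(1.8333)) / 5 = -1.8333/5 = -0.3667
  s[U,W] = ((0.1667)·(1.5) + (4.1667)·(-0.5) + (-1.8333)·(-0.5) + (-0.8333)·(3.5) + (-0.8333)·(-3.5) + (-0.8333)·(-0.5)) / 5 = -0.5/5 = -0.1
  s[V,V] = ((0.8333)·(0.8333) + (-0.1667)·(-0.1667) + (1.8333)·(1.8333) + (-1.1667)·(-1.1667) + (-3.1667)·(-3.1667) + (1.8333)·(1.8333)) / 5 = 18.8333/5 = 3.7667
  s[V,W] = ((0.8333)·(1.5) + (-0.1667)·(-0.5) + (1.8333)·(-0.5) + (-1.1667)·(3.5) + (-3.1667)·(-3.5) + (1.8333)·(-0.5)) / 5 = 6.5/5 = 1.3
  s[W,W] = ((1.5)·(1.5) + (-0.5)·(-0.5) + (-0.5)·(-0.5) + (3.5)·(3.5) + (-3.5)·(-3.5) + (-0.5)·(-0.5)) / 5 = 27.5/5 = 5.5
  Sample standard deviations s_i = √(s[i,i]):
  s(U) = √(4.5667) = 2.137
  s(V) = √(3.7667) = 1.9408
  s(W) = √(5.5) = 2.3452

Step 3 — r_{ij} = s_{ij} / (s_i · s_j):
  r[U,U] = 1 (diagonal).
  r[U,V] = -0.3667 / (2.137 · 1.9408) = -0.3667 / 4.1474 = -0.0884
  r[U,W] = -0.1 / (2.137 · 2.3452) = -0.1 / 5.0117 = -0.02
  r[V,V] = 1 (diagonal).
  r[V,W] = 1.3 / (1.9408 · 2.3452) = 1.3 / 4.5516 = 0.2856
  r[W,W] = 1 (diagonal).

R is symmetric with unit diagonal. Assembling:

R = [[1, -0.0884, -0.02],
 [-0.0884, 1, 0.2856],
 [-0.02, 0.2856, 1]]


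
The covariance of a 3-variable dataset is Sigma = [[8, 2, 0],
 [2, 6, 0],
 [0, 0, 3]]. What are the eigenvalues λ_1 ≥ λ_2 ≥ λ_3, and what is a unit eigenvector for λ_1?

Step 1 — characteristic polynomial p(λ) = det(λI - Sigma) = λ³ - tr·λ² + c_1·λ - det, where tr = trace, c_1 = sum of the principal 2×2 minors, det = det(Sigma):
  tr = 8 + 6 + 3 = 17,
  c_1 = (8·6 - (2)²) + (8·3 - (0)²) + (6·3 - (0)²) = 44 + 24 + 18 = 86,
  det = 8·(6·3 - (0)²) - (2)·((2)·3 - (0)·(0)) + (0)·((2)·(0) - 6·(0)) = 8·(18) - (2)·(6) + (0)·(0) = 132.
  So p(λ) = λ³ - 17λ² + 86λ - 132.
Step 2 — look for an integer root (rational root theorem: any rational root is an integer divisor of 132). Testing λ = 3:
  p(3) = 27 - 153 + 258 - 132 = 0  ✓
  Dividing out (λ - 3): p(λ) = (λ - 3)(λ² - 14λ + 44).
Step 3 — remaining eigenvalues from the quadratic λ² - 14λ + 44 = 0:
  Δ = 14² - 4·44 = 196 - 176 = 20,  λ = (14 ± √20)/2 = (14 ± 4.4721)/2 ≈ 9.2361 or 4.7639.
  Sorted: λ_1 = 9.2361,  λ_2 = 4.7639,  λ_3 = 3  (check: sum = 17 = tr ✓).

Step 4 — unit eigenvector for λ_1 ≈ 9.2361: v spans the null space of (Sigma - λ_1 I), whose rows are
  r_1 = (-1.2361, 2, 0),  r_2 = (2, -3.2361, 0),  r_3 = (0, 0, -6.2361).
  v is orthogonal to every row, so take v ∝ r_1 × r_3 = ((2)·(-6.2361) - (0)·(0), (0)·(0) - (-1.2361)·(-6.2361), (-1.2361)·(0) - (2)·(0)) ≈ (-12.4721, -7.7082, 0).
  Rescale (multiply by -1 so the first nonzero entry is positive): u = (12.4721, 7.7082, 0).
  ||u|| = √((12.4721)² + (7.7082)² + (0)²) = √(214.9706) ≈ 14.6619,  v_1 = u/||u|| ≈ (0.8507, 0.5257, 0) (||v_1|| = 1).

λ_1 = 9.2361,  λ_2 = 4.7639,  λ_3 = 3;  v_1 ≈ (0.8507, 0.5257, 0)


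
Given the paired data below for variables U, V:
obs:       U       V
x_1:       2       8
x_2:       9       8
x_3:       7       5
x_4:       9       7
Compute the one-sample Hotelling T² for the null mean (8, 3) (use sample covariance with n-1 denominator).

Step 1 — sample mean vector:
  mean(U) = (2 + 9 + 7 + 9) / 4 = 27/4 = 6.75
  mean(V) = (8 + 8 + 5 + 7) / 4 = 28/4 = 7
  x̄ = (6.75, 7),  deviation x̄ - mu_0 = (6.75, 7) - (8, 3) = (-1.25, 4).

Step 2 — sample covariance matrix, S[i,j] = (1/(n-1)) · Σ_k (x_{k,i} - mean_i) · (x_{k,j} - mean_j), divisor n-1 = 3:
  S[U,U] = ((-4.75)·(-4.75) + (2.25)·(2.25) + (0.25)·(0.25) + (2.25)·(2.25)) / 3 = 32.75/3 = 10.9167
  S[U,V] = ((-4.75)·(1) + (2.25)·(1) + (0.25)·(-2) + (2.25)·(0)) / 3 = -3/3 = -1
  S[V,V] = ((1)·(1) + (1)·(1) + (-2)·(-2) + (0)·(0)) / 3 = 6/3 = 2
  S = [[10.9167, -1],
 [-1, 2]].

Step 3 — invert S. det(S) = 10.9167·2 - (-1)² = 20.8333.
  S^{-1} = (1/det) · [[d, -b], [-b, a]] = [[0.096, 0.048],
 [0.048, 0.524]].

Step 4 — quadratic form (x̄ - mu_0)^T · S^{-1} · (x̄ - mu_0):
  S^{-1} · (x̄ - mu_0) = (0.072, 2.036),
  (x̄ - mu_0)^T · [...] = (-1.25)·(0.072) + (4)·(2.036) = 8.054.

Step 5 — scale by n: T² = 4 · 8.054 = 32.216.

T² ≈ 32.216


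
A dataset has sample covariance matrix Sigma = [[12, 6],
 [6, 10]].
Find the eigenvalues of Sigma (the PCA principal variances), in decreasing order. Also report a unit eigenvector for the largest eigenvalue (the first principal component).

Step 1 — characteristic polynomial of 2×2 Sigma:
  det(Sigma - λI) = λ² - trace · λ + det = 0.
  trace = 12 + 10 = 22, det = 12·10 - (6)² = 84.
Step 2 — discriminant:
  Δ = trace² - 4·det = 484 - 336 = 148.
Step 3 — eigenvalues:
  λ = (trace ± √Δ)/2 = (22 ± 12.1655)/2,
  λ_1 = 17.0828,  λ_2 = 4.9172.

Step 4 — unit eigenvector for λ_1: solve (Sigma - λ_1 I)v = 0. First row:
  (12 - 17.0828)·v_x + (6)·v_y = 0, i.e. (-5.0828)·v_x + (6)·v_y = 0,
  so v ∝ (b, λ_1 - a) = (6, 5.0828) = u.
  ||u|| = √((6)² + (5.0828)²) = √(61.8345) ≈ 7.8635,
  v_1 = u/||u|| ≈ (0.763, 0.6464) (||v_1|| = 1).

λ_1 = 17.0828,  λ_2 = 4.9172;  v_1 ≈ (0.763, 0.6464)


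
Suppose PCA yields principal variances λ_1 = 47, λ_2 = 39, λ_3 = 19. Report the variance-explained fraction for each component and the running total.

Step 1 — total variance = trace(Sigma) = Σ λ_i = 47 + 39 + 19 = 105.

Step 2 — fraction explained by component i = λ_i / Σ λ:
  PC1: 47/105 = 0.4476
  PC2: 39/105 = 0.3714
  PC3: 19/105 = 0.181

Step 3 — cumulative fraction after k components = (λ_1 + ... + λ_k) / Σ λ:
  k = 1: 47/105 = 0.4476
  k = 2: (47 + 39)/105 = 86/105 = 0.819
  k = 3: (47 + 39 + 19)/105 = 105/105 = 1

Summary (fraction, with percent):

explained: PC1 0.4476 (44.76%), PC2 0.3714 (37.14%), PC3 0.181 (18.1%);  cumulative: 0.4476, 0.819, 1


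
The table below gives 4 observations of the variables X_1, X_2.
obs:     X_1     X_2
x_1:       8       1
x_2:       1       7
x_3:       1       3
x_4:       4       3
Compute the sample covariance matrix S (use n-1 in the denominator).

Step 1 — column means:
  mean(X_1) = (8 + 1 + 1 + 4) / 4 = 14/4 = 3.5
  mean(X_2) = (1 + 7 + 3 + 3) / 4 = 14/4 = 3.5

Step 2 — sample covariance S[i,j] = (1/(n-1)) · Σ_k (x_{k,i} - mean_i) · (x_{k,j} - mean_j), with n-1 = 3.
  S[X_1,X_1] = ((4.5)·(4.5) + (-2.5)·(-2.5) + (-2.5)·(-2.5) + (0.5)·(0.5)) / 3 = 33/3 = 11
  S[X_1,X_2] = ((4.5)·(-2.5) + (-2.5)·(3.5) + (-2.5)·(-0.5) + (0.5)·(-0.5)) / 3 = -19/3 = -6.3333
  S[X_2,X_2] = ((-2.5)·(-2.5) + (3.5)·(3.5) + (-0.5)·(-0.5) + (-0.5)·(-0.5)) / 3 = 19/3 = 6.3333

S is symmetric (S[j,i] = S[i,j]). Assembling:

S = [[11, -6.3333],
 [-6.3333, 6.3333]]


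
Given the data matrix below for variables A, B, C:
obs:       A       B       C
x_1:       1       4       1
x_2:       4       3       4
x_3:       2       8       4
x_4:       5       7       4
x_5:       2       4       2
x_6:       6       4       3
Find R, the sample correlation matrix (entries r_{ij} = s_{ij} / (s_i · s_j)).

Step 1 — column means:
  mean(A) = (1 + 4 + 2 + 5 + 2 + 6) / 6 = 20/6 = 3.3333
  mean(B) = (4 + 3 + 8 + 7 + 4 + 4) / 6 = 30/6 = 5
  mean(C) = (1 + 4 + 4 + 4 + 2 + 3) / 6 = 18/6 = 3

Step 2 — sample variances and covariances s[i,j] = (1/(n-1)) · Σ_k (x_{k,i} - mean_i) · (x_{k,j} - mean_j), with n-1 = 5:
  s[A,A] = ((-2.3333)·(-2.3333) + (0.6667)·(0.6667) + (-1.3333)·(-1.3333) + (1.6667)·(1.6667) + (-1.3333)·(-1.3333) + (2.6667)·(2.6667)) / 5 = 19.3333/5 = 3.8667
  s[A,B] = ((-2.3333)·(-1) + (0.6667)·(-2) + (-1.3333)·(3) + (1.6667)·(2) + (-1.3333)·(-1) + (2.6667)·(-1)) / 5 = -1/5 = -0.2
  s[A,C] = ((-2.3333)·(-2) + (0.6667)·(1) + (-1.3333)·(1) + (1.6667)·(1) + (-1.3333)·(-1) + (2.6667)·(0)) / 5 = 7/5 = 1.4
  s[B,B] = ((-1)·(-1) + (-2)·(-2) + (3)·(3) + (2)·(2) + (-1)·(-1) + (-1)·(-1)) / 5 = 20/5 = 4
  s[B,C] = ((-1)·(-2) + (-2)·(1) + (3)·(1) + (2)·(1) + (-1)·(-1) + (-1)·(0)) / 5 = 6/5 = 1.2
  s[C,C] = ((-2)·(-2) + (1)·(1) + (1)·(1) + (1)·(1) + (-1)·(-1) + (0)·(0)) / 5 = 8/5 = 1.6
  Sample standard deviations s_i = √(s[i,i]):
  s(A) = √(3.8667) = 1.9664
  s(B) = √(4) = 2
  s(C) = √(1.6) = 1.2649

Step 3 — r_{ij} = s_{ij} / (s_i · s_j):
  r[A,A] = 1 (diagonal).
  r[A,B] = -0.2 / (1.9664 · 2) = -0.2 / 3.9328 = -0.0509
  r[A,C] = 1.4 / (1.9664 · 1.2649) = 1.4 / 2.4873 = 0.5629
  r[B,B] = 1 (diagonal).
  r[B,C] = 1.2 / (2 · 1.2649) = 1.2 / 2.5298 = 0.4743
  r[C,C] = 1 (diagonal).

R is symmetric with unit diagonal. Assembling:

R = [[1, -0.0509, 0.5629],
 [-0.0509, 1, 0.4743],
 [0.5629, 0.4743, 1]]


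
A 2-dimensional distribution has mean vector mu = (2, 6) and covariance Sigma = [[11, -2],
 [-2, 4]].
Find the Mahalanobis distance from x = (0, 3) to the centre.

Step 1 — centre the observation: (x - mu) = (-2, -3).

Step 2 — invert Sigma. det(Sigma) = 11·4 - (-2)² = 40.
  Sigma^{-1} = (1/det) · [[d, -b], [-b, a]] = [[0.1, 0.05],
 [0.05, 0.275]].

Step 3 — form the quadratic (x - mu)^T · Sigma^{-1} · (x - mu):
  Sigma^{-1} · (x - mu) = (-0.35, -0.925).
  (x - mu)^T · [Sigma^{-1} · (x - mu)] = (-2)·(-0.35) + (-3)·(-0.925) = 3.475.

Step 4 — take square root: d = √(3.475) ≈ 1.8641.

d(x, mu) = √(3.475) ≈ 1.8641


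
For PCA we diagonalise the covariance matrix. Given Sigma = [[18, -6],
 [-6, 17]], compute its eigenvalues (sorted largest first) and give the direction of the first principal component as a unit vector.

Step 1 — characteristic polynomial of 2×2 Sigma:
  det(Sigma - λI) = λ² - trace · λ + det = 0.
  trace = 18 + 17 = 35, det = 18·17 - (-6)² = 270.
Step 2 — discriminant:
  Δ = trace² - 4·det = 1225 - 1080 = 145.
Step 3 — eigenvalues:
  λ = (trace ± √Δ)/2 = (35 ± 12.0416)/2,
  λ_1 = 23.5208,  λ_2 = 11.4792.

Step 4 — unit eigenvector for λ_1: solve (Sigma - λ_1 I)v = 0. First row:
  (18 - 23.5208)·v_x + (-6)·v_y = 0, i.e. (-5.5208)·v_x + (-6)·v_y = 0,
  so v ∝ (b, λ_1 - a) = (-6, 5.5208); multiply by -1 so the first entry is positive: u = (6, -5.5208).
  ||u|| = √((6)² + (-5.5208)²) = √(66.4792) ≈ 8.1535,
  v_1 = u/||u|| ≈ (0.7359, -0.6771) (||v_1|| = 1).

λ_1 = 23.5208,  λ_2 = 11.4792;  v_1 ≈ (0.7359, -0.6771)


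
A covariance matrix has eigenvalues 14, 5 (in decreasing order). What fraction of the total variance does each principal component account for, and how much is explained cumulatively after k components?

Step 1 — total variance = trace(Sigma) = Σ λ_i = 14 + 5 = 19.

Step 2 — fraction explained by component i = λ_i / Σ λ:
  PC1: 14/19 = 0.7368
  PC2: 5/19 = 0.2632

Step 3 — cumulative fraction after k components = (λ_1 + ... + λ_k) / Σ λ:
  k = 1: 14/19 = 0.7368
  k = 2: (14 + 5)/19 = 19/19 = 1

Summary (fraction, with percent):

explained: PC1 0.7368 (73.68%), PC2 0.2632 (26.32%);  cumulative: 0.7368, 1


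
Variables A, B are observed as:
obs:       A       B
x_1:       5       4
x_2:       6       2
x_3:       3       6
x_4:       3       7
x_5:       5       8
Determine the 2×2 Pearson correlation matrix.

Step 1 — column means:
  mean(A) = (5 + 6 + 3 + 3 + 5) / 5 = 22/5 = 4.4
  mean(B) = (4 + 2 + 6 + 7 + 8) / 5 = 27/5 = 5.4

Step 2 — sample variances and covariances s[i,j] = (1/(n-1)) · Σ_k (x_{k,i} - mean_i) · (x_{k,j} - mean_j), with n-1 = 4:
  s[A,A] = ((0.6)·(0.6) + (1.6)·(1.6) + (-1.4)·(-1.4) + (-1.4)·(-1.4) + (0.6)·(0.6)) / 4 = 7.2/4 = 1.8
  s[A,B] = ((0.6)·(-1.4) + (1.6)·(-3.4) + (-1.4)·(0.6) + (-1.4)·(1.6) + (0.6)·(2.6)) / 4 = -7.8/4 = -1.95
  s[B,B] = ((-1.4)·(-1.4) + (-3.4)·(-3.4) + (0.6)·(0.6) + (1.6)·(1.6) + (2.6)·(2.6)) / 4 = 23.2/4 = 5.8
  Sample standard deviations s_i = √(s[i,i]):
  s(A) = √(1.8) = 1.3416
  s(B) = √(5.8) = 2.4083

Step 3 — r_{ij} = s_{ij} / (s_i · s_j):
  r[A,A] = 1 (diagonal).
  r[A,B] = -1.95 / (1.3416 · 2.4083) = -1.95 / 3.2311 = -0.6035
  r[B,B] = 1 (diagonal).

R is symmetric with unit diagonal. Assembling:

R = [[1, -0.6035],
 [-0.6035, 1]]


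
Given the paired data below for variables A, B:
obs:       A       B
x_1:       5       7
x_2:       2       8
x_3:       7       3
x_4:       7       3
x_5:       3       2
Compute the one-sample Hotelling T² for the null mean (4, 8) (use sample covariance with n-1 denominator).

Step 1 — sample mean vector:
  mean(A) = (5 + 2 + 7 + 7 + 3) / 5 = 24/5 = 4.8
  mean(B) = (7 + 8 + 3 + 3 + 2) / 5 = 23/5 = 4.6
  x̄ = (4.8, 4.6),  deviation x̄ - mu_0 = (4.8, 4.6) - (4, 8) = (0.8, -3.4).

Step 2 — sample covariance matrix, S[i,j] = (1/(n-1)) · Σ_k (x_{k,i} - mean_i) · (x_{k,j} - mean_j), divisor n-1 = 4:
  S[A,A] = ((0.2)·(0.2) + (-2.8)·(-2.8) + (2.2)·(2.2) + (2.2)·(2.2) + (-1.8)·(-1.8)) / 4 = 20.8/4 = 5.2
  S[A,B] = ((0.2)·(2.4) + (-2.8)·(3.4) + (2.2)·(-1.6) + (2.2)·(-1.6) + (-1.8)·(-2.6)) / 4 = -11.4/4 = -2.85
  S[B,B] = ((2.4)·(2.4) + (3.4)·(3.4) + (-1.6)·(-1.6) + (-1.6)·(-1.6) + (-2.6)·(-2.6)) / 4 = 29.2/4 = 7.3
  S = [[5.2, -2.85],
 [-2.85, 7.3]].

Step 3 — invert S. det(S) = 5.2·7.3 - (-2.85)² = 29.8375.
  S^{-1} = (1/det) · [[d, -b], [-b, a]] = [[0.2447, 0.0955],
 [0.0955, 0.1743]].

Step 4 — quadratic form (x̄ - mu_0)^T · S^{-1} · (x̄ - mu_0):
  S^{-1} · (x̄ - mu_0) = (-0.129, -0.5161),
  (x̄ - mu_0)^T · [...] = (0.8)·(-0.129) + (-3.4)·(-0.5161) = 1.6516.

Step 5 — scale by n: T² = 5 · 1.6516 = 8.2581.

T² ≈ 8.2581
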